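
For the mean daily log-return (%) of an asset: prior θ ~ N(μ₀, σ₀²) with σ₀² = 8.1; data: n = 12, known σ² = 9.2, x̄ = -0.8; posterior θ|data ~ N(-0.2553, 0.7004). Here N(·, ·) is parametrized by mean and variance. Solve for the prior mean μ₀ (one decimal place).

The posterior mean is a precision-weighted average: μ_n = (τ₀μ₀ + τ_data·x̄)/(τ₀+τ_data), with τ₀=1/σ₀² and τ_data=n/σ².
Here τ₀ = 1/8.1 = 0.123457 and τ_data = 12/9.2 = 1.304348, so τ_n = 1.427805.
Rearranging for μ₀: μ₀ = (μ_n·τ_n − τ_data·x̄)/τ₀ = (-0.2553·1.427805 − 1.304348·-0.8) / 0.123457 = 0.678960/0.123457 ≈ 5.5.

μ₀ = 5.5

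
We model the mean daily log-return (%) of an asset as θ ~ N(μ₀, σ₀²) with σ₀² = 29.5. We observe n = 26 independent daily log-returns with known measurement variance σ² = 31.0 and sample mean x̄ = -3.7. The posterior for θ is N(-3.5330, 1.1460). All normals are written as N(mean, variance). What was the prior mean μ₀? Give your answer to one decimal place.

μ₀ = 0.6

The posterior mean is a precision-weighted average: μ_n = (τ₀μ₀ + τ_data·x̄)/(τ₀+τ_data), with τ₀=1/σ₀² and τ_data=n/σ².
Here τ₀ = 1/29.5 = 0.033898 and τ_data = 26/31.0 = 0.838710, so τ_n = 0.872608.
Rearranging for μ₀: μ₀ = (μ_n·τ_n − τ_data·x̄)/τ₀ = (-3.5330·0.872608 − 0.838710·-3.7) / 0.033898 = 0.020303/0.033898 ≈ 0.6.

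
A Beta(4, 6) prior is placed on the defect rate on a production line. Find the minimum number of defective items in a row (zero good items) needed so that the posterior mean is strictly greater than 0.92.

k = 66

After k defective items and 0 good items the posterior is Beta(4+k, 6), with mean (4+k)/(4+6+k).
Set (4+k)/(10+k) > 0.92 and solve: k > (0.92·10 − 4)/(1 − 0.92) = 65.000.
The smallest integer exceeding 65.000 is 66.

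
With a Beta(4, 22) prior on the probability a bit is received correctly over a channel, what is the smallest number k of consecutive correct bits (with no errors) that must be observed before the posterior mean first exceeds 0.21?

After k correct bits and 0 errors the posterior is Beta(4+k, 22), with mean (4+k)/(4+22+k).
Set (4+k)/(26+k) > 0.21 and solve: k > (0.21·26 − 4)/(1 − 0.21) = 1.848.
The smallest integer exceeding 1.848 is 2, and checking k=2: (6)/(28) = 0.2143 > 0.21.

k = 2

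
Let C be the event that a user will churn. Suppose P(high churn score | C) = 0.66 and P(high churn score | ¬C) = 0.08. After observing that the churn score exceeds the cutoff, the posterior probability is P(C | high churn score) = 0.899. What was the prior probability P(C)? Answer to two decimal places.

P(C) = 0.52

In odds form, posterior odds = prior odds × likelihood ratio, so prior odds = posterior odds ÷ LR.
Posterior odds = 0.899/(1−0.899) = 8.9010. LR = 0.66/0.08 = 8.2500.
Prior odds = 8.9010/8.2500 = 1.0789, so P(C) = 1.0789/(1+1.0789) ≈ 0.52.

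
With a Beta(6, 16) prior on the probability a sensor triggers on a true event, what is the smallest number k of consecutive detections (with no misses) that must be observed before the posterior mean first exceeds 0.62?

k = 21

After k detections and 0 misses the posterior is Beta(6+k, 16), with mean (6+k)/(6+16+k).
Set (6+k)/(22+k) > 0.62 and solve: k > (0.62·22 − 6)/(1 − 0.62) = 20.105.
The smallest integer exceeding 20.105 is 21.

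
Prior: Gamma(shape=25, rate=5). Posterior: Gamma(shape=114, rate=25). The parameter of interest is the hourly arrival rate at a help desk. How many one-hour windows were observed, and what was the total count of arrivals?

n = 20 one-hour windows with total 89 arrivals

Gamma–Poisson conjugacy: posterior shape = α + Σxᵢ, posterior rate = β + n.
Matching: Σxᵢ = 114 − 25 = 89 and n = 25 − 5 = 20.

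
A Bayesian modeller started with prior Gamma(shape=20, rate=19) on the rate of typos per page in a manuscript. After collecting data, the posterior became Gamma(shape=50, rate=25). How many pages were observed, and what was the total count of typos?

A Gamma(α, β) prior (rate parametrization) on a Poisson rate with n observations summing to S gives posterior Gamma(α+S, β+n).
Matching: Σxᵢ = 50 − 20 = 30 and n = 25 − 19 = 6.

n = 6 pages with total 30 typos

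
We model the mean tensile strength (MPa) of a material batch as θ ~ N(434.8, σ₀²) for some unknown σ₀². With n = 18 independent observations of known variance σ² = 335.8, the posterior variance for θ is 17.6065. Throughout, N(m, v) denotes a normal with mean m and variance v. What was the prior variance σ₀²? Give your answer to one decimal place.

Posterior precision equals prior precision plus data precision: 1/σ_n² = 1/σ₀² + n/σ².
So 1/σ₀² = 1/17.6065 − 18/335.8 = 0.056797 − 0.053603 = 0.003194.
Hence σ₀² = 1/0.003194 ≈ 313.1.

σ₀² = 313.1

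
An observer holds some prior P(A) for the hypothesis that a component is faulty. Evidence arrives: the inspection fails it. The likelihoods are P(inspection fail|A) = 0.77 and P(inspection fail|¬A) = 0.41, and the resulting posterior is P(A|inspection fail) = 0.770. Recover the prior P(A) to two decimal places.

P(A) = 0.64

Bayes' rule in odds form gives O(A|E) = O(A)·[P(E|A)/P(E|¬A)], hence O(A) = O(A|E)/LR.
Posterior odds = 0.770/(1−0.770) = 3.3478. LR = 0.77/0.41 = 1.8780.
Prior odds = 3.3478/1.8780 = 1.7826, so P(A) = 1.7826/(1+1.7826) ≈ 0.64.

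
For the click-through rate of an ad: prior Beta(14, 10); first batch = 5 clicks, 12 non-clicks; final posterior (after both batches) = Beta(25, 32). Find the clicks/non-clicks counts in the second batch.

Because Beta–binomial updating is additive in the counts, the combined data contributed (α_post−α_prior, β_post−β_prior) successes and failures.
Total across both batches: 25−14=11 clicks, 32−10=22 non-clicks.
Subtract the first batch: 11−5=6 clicks and 22−12=10 non-clicks.

6 clicks and 10 non-clicks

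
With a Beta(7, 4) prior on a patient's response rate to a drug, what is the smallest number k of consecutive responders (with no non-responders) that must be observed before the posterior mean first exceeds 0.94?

After k responders and 0 non-responders the posterior is Beta(7+k, 4), with mean (7+k)/(7+4+k).
Set (7+k)/(11+k) > 0.94 and solve: k > (0.94·11 − 7)/(1 − 0.94) = 55.667.
The smallest integer exceeding 55.667 is 56, and checking k=56: (63)/(67) = 0.9403 > 0.94.

k = 56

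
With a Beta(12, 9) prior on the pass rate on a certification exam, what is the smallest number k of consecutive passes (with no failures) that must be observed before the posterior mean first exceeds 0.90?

After k passes and 0 failures the posterior is Beta(12+k, 9), with mean (12+k)/(12+9+k).
Set (12+k)/(21+k) > 0.90 and solve: k > (0.90·21 − 12)/(1 − 0.90) = 69.000.
The smallest integer exceeding 69.000 is 70, and checking k=70: (82)/(91) = 0.9011 > 0.90.

k = 70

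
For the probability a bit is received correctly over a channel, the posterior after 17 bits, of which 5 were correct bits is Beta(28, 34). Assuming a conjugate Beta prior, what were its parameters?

Under Beta–binomial conjugacy the posterior parameters are (α+s, β+f).
So α = 28 − 5 = 23 and β = 34 − 12 = 22.

Beta(23, 22)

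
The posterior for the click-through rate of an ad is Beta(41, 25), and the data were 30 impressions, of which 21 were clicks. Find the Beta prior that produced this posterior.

Beta(20, 16)

Beta is conjugate to the binomial likelihood: posterior = Beta(a+s, b+f).
So a = 41 − 21 = 20 and b = 25 − 9 = 16.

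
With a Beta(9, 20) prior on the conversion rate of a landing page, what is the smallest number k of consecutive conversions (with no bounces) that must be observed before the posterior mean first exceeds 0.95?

k = 372

After k conversions and 0 bounces the posterior is Beta(9+k, 20), with mean (9+k)/(9+20+k).
Set (9+k)/(29+k) > 0.95 and solve: k > (0.95·29 − 9)/(1 − 0.95) = 371.000.
The smallest integer exceeding 371.000 is 372.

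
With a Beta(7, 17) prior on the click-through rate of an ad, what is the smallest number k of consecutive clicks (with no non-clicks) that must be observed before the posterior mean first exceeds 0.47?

k = 9

After k clicks and 0 non-clicks the posterior is Beta(7+k, 17), with mean (7+k)/(7+17+k).
Set (7+k)/(24+k) > 0.47 and solve: k > (0.47·24 − 7)/(1 − 0.47) = 8.075.
The smallest integer exceeding 8.075 is 9.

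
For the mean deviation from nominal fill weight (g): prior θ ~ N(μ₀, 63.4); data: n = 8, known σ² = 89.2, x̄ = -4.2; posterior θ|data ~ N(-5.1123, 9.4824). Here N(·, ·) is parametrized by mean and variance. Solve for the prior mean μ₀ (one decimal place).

μ₀ = -10.3

With known observation variance, the Normal–Normal posterior has precision τ_n = τ₀ + n/σ² and mean μ_n = (τ₀μ₀ + (n/σ²)x̄)/τ_n.
Here τ₀ = 1/63.4 = 0.015773 and τ_data = 8/89.2 = 0.089686, so τ_n = 0.105459.
Rearranging for μ₀: μ₀ = (μ_n·τ_n − τ_data·x̄)/τ₀ = (-5.1123·0.105459 − 0.089686·-4.2) / 0.015773 = -0.162457/0.015773 ≈ -10.3.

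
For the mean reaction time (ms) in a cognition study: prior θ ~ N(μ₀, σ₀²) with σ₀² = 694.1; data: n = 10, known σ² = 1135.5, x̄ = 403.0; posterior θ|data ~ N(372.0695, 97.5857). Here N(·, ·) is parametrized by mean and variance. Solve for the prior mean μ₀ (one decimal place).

μ₀ = 183.0

The posterior mean is a precision-weighted average: μ_n = (τ₀μ₀ + τ_data·x̄)/(τ₀+τ_data), with τ₀=1/σ₀² and τ_data=n/σ².
Here τ₀ = 1/694.1 = 0.001441 and τ_data = 10/1135.5 = 0.008807, so τ_n = 0.010248.
Rearranging for μ₀: μ₀ = (μ_n·τ_n − τ_data·x̄)/τ₀ = (372.0695·0.010248 − 0.008807·403.0) / 0.001441 = 0.263747/0.001441 ≈ 183.0.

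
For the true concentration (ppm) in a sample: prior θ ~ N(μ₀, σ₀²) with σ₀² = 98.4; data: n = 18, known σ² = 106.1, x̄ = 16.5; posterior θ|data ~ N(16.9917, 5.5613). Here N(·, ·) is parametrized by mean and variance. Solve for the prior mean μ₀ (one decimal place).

μ₀ = 25.2

The posterior mean is a precision-weighted average: μ_n = (τ₀μ₀ + τ_data·x̄)/(τ₀+τ_data), with τ₀=1/σ₀² and τ_data=n/σ².
Here τ₀ = 1/98.4 = 0.010163 and τ_data = 18/106.1 = 0.169651, so τ_n = 0.179814.
Rearranging for μ₀: μ₀ = (μ_n·τ_n − τ_data·x̄)/τ₀ = (16.9917·0.179814 − 0.169651·16.5) / 0.010163 = 0.256104/0.010163 ≈ 25.2.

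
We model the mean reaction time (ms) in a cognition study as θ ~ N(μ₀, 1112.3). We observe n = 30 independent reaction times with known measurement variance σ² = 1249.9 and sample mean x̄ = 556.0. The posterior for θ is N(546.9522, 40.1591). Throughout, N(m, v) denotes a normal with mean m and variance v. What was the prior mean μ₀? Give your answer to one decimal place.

With known observation variance, the Normal–Normal posterior has precision τ_n = τ₀ + n/σ² and mean μ_n = (τ₀μ₀ + (n/σ²)x̄)/τ_n.
Here τ₀ = 1/1112.3 = 0.000899 and τ_data = 30/1249.9 = 0.024002, so τ_n = 0.024901.
Rearranging for μ₀: μ₀ = (μ_n·τ_n − τ_data·x̄)/τ₀ = (546.9522·0.024901 − 0.024002·556.0) / 0.000899 = 0.274545/0.000899 ≈ 305.4.

μ₀ = 305.4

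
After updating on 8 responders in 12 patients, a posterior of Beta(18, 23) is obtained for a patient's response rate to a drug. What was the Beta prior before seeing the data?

Beta(10, 19)

Beta is conjugate to the binomial likelihood: posterior = Beta(a+s, b+f).
So a = 18 − 8 = 10 and b = 23 − 4 = 19.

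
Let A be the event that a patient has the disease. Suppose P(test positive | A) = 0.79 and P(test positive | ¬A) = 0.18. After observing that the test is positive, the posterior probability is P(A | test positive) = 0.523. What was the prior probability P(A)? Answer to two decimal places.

P(A) = 0.20

In odds form, posterior odds = prior odds × likelihood ratio, so prior odds = posterior odds ÷ LR.
Posterior odds = 0.523/(1−0.523) = 1.0964. LR = 0.79/0.18 = 4.3889.
Prior odds = 1.0964/4.3889 = 0.2498, so P(A) = 0.2498/(1+0.2498) ≈ 0.20.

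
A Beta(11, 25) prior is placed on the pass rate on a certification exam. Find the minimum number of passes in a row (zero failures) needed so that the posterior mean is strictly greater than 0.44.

After k passes and 0 failures the posterior is Beta(11+k, 25), with mean (11+k)/(11+25+k).
Set (11+k)/(36+k) > 0.44 and solve: k > (0.44·36 − 11)/(1 − 0.44) = 8.643.
The smallest integer exceeding 8.643 is 9, and checking k=9: (20)/(45) = 0.4444 > 0.44.

k = 9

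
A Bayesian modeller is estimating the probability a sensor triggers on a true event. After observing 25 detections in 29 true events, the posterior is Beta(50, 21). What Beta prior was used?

Beta(25, 17)

Beta is conjugate to the binomial likelihood: posterior = Beta(a+s, b+f).
Subtract the data counts: 50−25=25, 21−4=17.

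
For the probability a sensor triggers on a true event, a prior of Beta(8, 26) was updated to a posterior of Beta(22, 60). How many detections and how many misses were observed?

14 detections and 34 misses

Beta is conjugate to the binomial likelihood: posterior = Beta(a+s, b+f).
So s = 22 − 8 = 14 and f = 60 − 26 = 34.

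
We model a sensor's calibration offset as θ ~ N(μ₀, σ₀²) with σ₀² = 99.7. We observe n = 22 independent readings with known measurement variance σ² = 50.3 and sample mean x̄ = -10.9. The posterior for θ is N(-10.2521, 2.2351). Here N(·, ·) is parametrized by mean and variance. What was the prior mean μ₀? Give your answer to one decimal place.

μ₀ = 18.0

The posterior mean is a precision-weighted average: μ_n = (τ₀μ₀ + τ_data·x̄)/(τ₀+τ_data), with τ₀=1/σ₀² and τ_data=n/σ².
Here τ₀ = 1/99.7 = 0.010030 and τ_data = 22/50.3 = 0.437376, so τ_n = 0.447406.
Rearranging for μ₀: μ₀ = (μ_n·τ_n − τ_data·x̄)/τ₀ = (-10.2521·0.447406 − 0.437376·-10.9) / 0.010030 = 0.180547/0.010030 ≈ 18.0.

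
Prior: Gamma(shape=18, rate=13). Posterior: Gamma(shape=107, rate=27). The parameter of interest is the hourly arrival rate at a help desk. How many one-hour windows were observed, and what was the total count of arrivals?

A Gamma(α, β) prior (rate parametrization) on a Poisson rate with n observations summing to S gives posterior Gamma(α+S, β+n).
Matching: Σxᵢ = 107 − 18 = 89 and n = 27 − 13 = 14.

n = 14 one-hour windows with total 89 arrivals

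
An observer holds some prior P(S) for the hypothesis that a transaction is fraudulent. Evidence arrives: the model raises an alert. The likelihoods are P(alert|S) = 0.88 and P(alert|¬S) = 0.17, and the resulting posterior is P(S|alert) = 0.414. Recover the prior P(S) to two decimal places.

P(S) = 0.12

Bayes' rule in odds form gives O(S|E) = O(S)·[P(E|S)/P(E|¬S)], hence O(S) = O(S|E)/LR.
Posterior odds = 0.414/(1−0.414) = 0.7065. LR = 0.88/0.17 = 5.1765.
Prior odds = 0.7065/5.1765 = 0.1365, so P(S) = 0.1365/(1+0.1365) ≈ 0.12.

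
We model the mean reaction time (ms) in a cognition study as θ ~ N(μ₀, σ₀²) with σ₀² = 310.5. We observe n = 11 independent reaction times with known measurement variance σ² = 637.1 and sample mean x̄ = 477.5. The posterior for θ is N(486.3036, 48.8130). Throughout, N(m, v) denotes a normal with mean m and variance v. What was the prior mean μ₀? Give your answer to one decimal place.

μ₀ = 533.5

The posterior mean is a precision-weighted average: μ_n = (τ₀μ₀ + τ_data·x̄)/(τ₀+τ_data), with τ₀=1/σ₀² and τ_data=n/σ².
Here τ₀ = 1/310.5 = 0.003221 and τ_data = 11/637.1 = 0.017266, so τ_n = 0.020487.
Rearranging for μ₀: μ₀ = (μ_n·τ_n − τ_data·x̄)/τ₀ = (486.3036·0.020487 − 0.017266·477.5) / 0.003221 = 1.718387/0.003221 ≈ 533.5.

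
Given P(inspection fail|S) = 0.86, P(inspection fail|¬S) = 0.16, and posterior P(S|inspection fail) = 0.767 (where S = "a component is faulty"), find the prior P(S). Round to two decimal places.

P(S) = 0.38

In odds form, posterior odds = prior odds × likelihood ratio, so prior odds = posterior odds ÷ LR.
Posterior odds = 0.767/(1−0.767) = 3.2918. LR = 0.86/0.16 = 5.3750.
Prior odds = 3.2918/5.3750 = 0.6124, so P(S) = 0.6124/(1+0.6124) ≈ 0.38.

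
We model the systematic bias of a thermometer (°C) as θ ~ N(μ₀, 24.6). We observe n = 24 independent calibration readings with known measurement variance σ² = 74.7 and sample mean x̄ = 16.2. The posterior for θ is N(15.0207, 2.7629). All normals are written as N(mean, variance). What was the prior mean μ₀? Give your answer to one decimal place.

The posterior mean is a precision-weighted average: μ_n = (τ₀μ₀ + τ_data·x̄)/(τ₀+τ_data), with τ₀=1/σ₀² and τ_data=n/σ².
Here τ₀ = 1/24.6 = 0.040650 and τ_data = 24/74.7 = 0.321285, so τ_n = 0.361935.
Rearranging for μ₀: μ₀ = (μ_n·τ_n − τ_data·x̄)/τ₀ = (15.0207·0.361935 − 0.321285·16.2) / 0.040650 = 0.231700/0.040650 ≈ 5.7.

μ₀ = 5.7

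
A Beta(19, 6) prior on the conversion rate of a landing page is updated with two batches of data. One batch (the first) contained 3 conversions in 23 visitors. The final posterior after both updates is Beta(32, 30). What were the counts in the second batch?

Because Beta–binomial updating is additive in the counts, the combined data contributed (α_post−α_prior, β_post−β_prior) successes and failures.
Total across both batches: 32−19=13 conversions, 30−6=24 bounces.
Subtract the first batch: 13−3=10 conversions and 24−20=4 bounces.

10 conversions and 4 bounces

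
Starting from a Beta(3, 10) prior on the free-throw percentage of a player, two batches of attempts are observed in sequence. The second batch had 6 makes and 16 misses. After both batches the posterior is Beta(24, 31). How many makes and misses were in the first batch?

Because Beta–binomial updating is additive in the counts, the combined data contributed (α_post−α_prior, β_post−β_prior) successes and failures.
Total across both batches: 24−3=21 makes, 31−10=21 misses.
Subtract the second batch: 21−6=15 makes and 21−16=5 misses.

15 makes and 5 misses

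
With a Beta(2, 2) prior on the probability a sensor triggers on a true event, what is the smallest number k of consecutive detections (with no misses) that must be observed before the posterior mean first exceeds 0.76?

After k detections and 0 misses the posterior is Beta(2+k, 2), with mean (2+k)/(2+2+k).
Set (2+k)/(4+k) > 0.76 and solve: k > (0.76·4 − 2)/(1 − 0.76) = 4.333.
The smallest integer exceeding 4.333 is 5, and checking k=5: (7)/(9) = 0.7778 > 0.76.

k = 5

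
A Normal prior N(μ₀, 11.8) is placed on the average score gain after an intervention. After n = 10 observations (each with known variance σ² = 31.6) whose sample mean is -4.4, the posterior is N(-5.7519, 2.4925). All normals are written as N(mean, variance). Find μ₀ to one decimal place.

With known observation variance, the Normal–Normal posterior has precision τ_n = τ₀ + n/σ² and mean μ_n = (τ₀μ₀ + (n/σ²)x̄)/τ_n.
Here τ₀ = 1/11.8 = 0.084746 and τ_data = 10/31.6 = 0.316456, so τ_n = 0.401202.
Rearranging for μ₀: μ₀ = (μ_n·τ_n − τ_data·x̄)/τ₀ = (-5.7519·0.401202 − 0.316456·-4.4) / 0.084746 = -0.915267/0.084746 ≈ -10.8.

μ₀ = -10.8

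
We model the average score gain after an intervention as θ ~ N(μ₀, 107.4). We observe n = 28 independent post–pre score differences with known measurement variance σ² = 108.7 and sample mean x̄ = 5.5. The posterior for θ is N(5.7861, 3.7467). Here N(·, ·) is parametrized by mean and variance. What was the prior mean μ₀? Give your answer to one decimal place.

μ₀ = 13.7

The posterior mean is a precision-weighted average: μ_n = (τ₀μ₀ + τ_data·x̄)/(τ₀+τ_data), with τ₀=1/σ₀² and τ_data=n/σ².
Here τ₀ = 1/107.4 = 0.009311 and τ_data = 28/108.7 = 0.257590, so τ_n = 0.266901.
Rearranging for μ₀: μ₀ = (μ_n·τ_n − τ_data·x̄)/τ₀ = (5.7861·0.266901 − 0.257590·5.5) / 0.009311 = 0.127571/0.009311 ≈ 13.7.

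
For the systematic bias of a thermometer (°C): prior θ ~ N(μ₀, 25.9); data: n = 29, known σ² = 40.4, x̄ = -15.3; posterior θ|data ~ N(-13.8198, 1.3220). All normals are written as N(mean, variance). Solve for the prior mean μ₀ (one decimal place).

The posterior mean is a precision-weighted average: μ_n = (τ₀μ₀ + τ_data·x̄)/(τ₀+τ_data), with τ₀=1/σ₀² and τ_data=n/σ².
Here τ₀ = 1/25.9 = 0.038610 and τ_data = 29/40.4 = 0.717822, so τ_n = 0.756432.
Rearranging for μ₀: μ₀ = (μ_n·τ_n − τ_data·x̄)/τ₀ = (-13.8198·0.756432 − 0.717822·-15.3) / 0.038610 = 0.528938/0.038610 ≈ 13.7.

μ₀ = 13.7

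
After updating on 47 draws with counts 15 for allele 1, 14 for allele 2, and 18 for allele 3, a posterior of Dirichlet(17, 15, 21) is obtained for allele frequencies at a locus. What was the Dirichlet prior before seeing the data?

For a Dirichlet(α) prior with multinomial counts c, the posterior is Dirichlet(α + c) componentwise.
Subtract each count from the matching posterior parameter: 17−15=2, 15−14=1, 21−18=3.

Dirichlet(2, 1, 3)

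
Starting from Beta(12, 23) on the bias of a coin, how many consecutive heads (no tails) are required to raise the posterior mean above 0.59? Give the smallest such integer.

k = 22

After k heads and 0 tails the posterior is Beta(12+k, 23), with mean (12+k)/(12+23+k).
Set (12+k)/(35+k) > 0.59 and solve: k > (0.59·35 − 12)/(1 − 0.59) = 21.098.
The smallest integer exceeding 21.098 is 22, and checking k=22: (34)/(57) = 0.5965 > 0.59.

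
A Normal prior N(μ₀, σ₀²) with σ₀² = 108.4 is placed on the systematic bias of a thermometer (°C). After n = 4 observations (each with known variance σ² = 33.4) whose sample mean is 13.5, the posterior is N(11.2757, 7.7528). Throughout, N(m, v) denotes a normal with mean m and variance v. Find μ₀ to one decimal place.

With known observation variance, the Normal–Normal posterior has precision τ_n = τ₀ + n/σ² and mean μ_n = (τ₀μ₀ + (n/σ²)x̄)/τ_n.
Here τ₀ = 1/108.4 = 0.009225 and τ_data = 4/33.4 = 0.119760, so τ_n = 0.128985.
Rearranging for μ₀: μ₀ = (μ_n·τ_n − τ_data·x̄)/τ₀ = (11.2757·0.128985 − 0.119760·13.5) / 0.009225 = -0.162364/0.009225 ≈ -17.6.

μ₀ = -17.6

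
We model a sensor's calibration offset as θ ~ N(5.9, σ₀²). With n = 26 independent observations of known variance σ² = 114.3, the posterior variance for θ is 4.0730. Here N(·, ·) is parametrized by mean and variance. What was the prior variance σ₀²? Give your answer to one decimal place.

For the Normal–Normal model with known σ², precisions add: τ_n = τ₀ + n/σ².
So 1/σ₀² = 1/4.0730 − 26/114.3 = 0.245519 − 0.227472 = 0.018047.
Hence σ₀² = 1/0.018047 ≈ 55.4.

σ₀² = 55.4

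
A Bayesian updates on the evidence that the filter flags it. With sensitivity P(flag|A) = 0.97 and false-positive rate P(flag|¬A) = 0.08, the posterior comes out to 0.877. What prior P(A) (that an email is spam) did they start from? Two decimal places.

P(A) = 0.37

Bayes' rule in odds form gives O(A|E) = O(A)·[P(E|A)/P(E|¬A)], hence O(A) = O(A|E)/LR.
Posterior odds = 0.877/(1−0.877) = 7.1301. LR = 0.97/0.08 = 12.1250.
Prior odds = 7.1301/12.1250 = 0.5880, so P(A) = 0.5880/(1+0.5880) ≈ 0.37.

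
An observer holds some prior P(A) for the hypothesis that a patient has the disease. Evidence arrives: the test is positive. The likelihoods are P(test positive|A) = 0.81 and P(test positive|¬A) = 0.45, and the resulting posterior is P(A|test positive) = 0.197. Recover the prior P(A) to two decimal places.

In odds form, posterior odds = prior odds × likelihood ratio, so prior odds = posterior odds ÷ LR.
Posterior odds = 0.197/(1−0.197) = 0.2453. LR = 0.81/0.45 = 1.8000.
Prior odds = 0.2453/1.8000 = 0.1363, so P(A) = 0.1363/(1+0.1363) ≈ 0.12.

P(A) = 0.12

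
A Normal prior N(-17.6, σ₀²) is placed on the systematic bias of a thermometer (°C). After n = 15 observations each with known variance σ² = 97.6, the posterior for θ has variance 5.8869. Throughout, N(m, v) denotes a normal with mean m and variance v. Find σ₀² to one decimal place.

σ₀² = 61.8

Posterior precision equals prior precision plus data precision: 1/σ_n² = 1/σ₀² + n/σ².
So 1/σ₀² = 1/5.8869 − 15/97.6 = 0.169869 − 0.153689 = 0.016180.
Hence σ₀² = 1/0.016180 ≈ 61.8.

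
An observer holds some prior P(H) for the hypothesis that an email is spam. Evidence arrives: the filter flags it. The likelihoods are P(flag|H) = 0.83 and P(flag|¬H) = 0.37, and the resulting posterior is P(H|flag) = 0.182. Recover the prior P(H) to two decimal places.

P(H) = 0.09

In odds form, posterior odds = prior odds × likelihood ratio, so prior odds = posterior odds ÷ LR.
Posterior odds = 0.182/(1−0.182) = 0.2225. LR = 0.83/0.37 = 2.2432.
Prior odds = 0.2225/2.2432 = 0.0992, so P(H) = 0.0992/(1+0.0992) ≈ 0.09.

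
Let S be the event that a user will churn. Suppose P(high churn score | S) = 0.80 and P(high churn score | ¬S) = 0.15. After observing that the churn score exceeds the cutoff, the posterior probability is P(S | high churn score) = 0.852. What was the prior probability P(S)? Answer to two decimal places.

P(S) = 0.52

Bayes' rule in odds form gives O(S|E) = O(S)·[P(E|S)/P(E|¬S)], hence O(S) = O(S|E)/LR.
Posterior odds = 0.852/(1−0.852) = 5.7568. LR = 0.80/0.15 = 5.3333.
Prior odds = 5.7568/5.3333 = 1.0794, so P(S) = 1.0794/(1+1.0794) ≈ 0.52.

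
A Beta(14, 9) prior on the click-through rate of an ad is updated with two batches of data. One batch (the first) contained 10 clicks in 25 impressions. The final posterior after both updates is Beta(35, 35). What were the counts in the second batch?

Sequential conjugate updates are equivalent to a single update on the pooled data, so total successes = posterior α − prior α and total failures = posterior β − prior β.
Total across both batches: 35−14=21 clicks, 35−9=26 non-clicks.
Subtract the first batch: 21−10=11 clicks and 26−15=11 non-clicks.

11 clicks and 11 non-clicks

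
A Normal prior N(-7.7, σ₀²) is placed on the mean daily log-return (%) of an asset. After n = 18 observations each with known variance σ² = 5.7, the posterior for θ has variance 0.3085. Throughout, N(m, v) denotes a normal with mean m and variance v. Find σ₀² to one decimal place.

For the Normal–Normal model with known σ², precisions add: τ_n = τ₀ + n/σ².
So 1/σ₀² = 1/0.3085 − 18/5.7 = 3.241491 − 3.157895 = 0.083596.
Hence σ₀² = 1/0.083596 ≈ 12.0.

σ₀² = 12.0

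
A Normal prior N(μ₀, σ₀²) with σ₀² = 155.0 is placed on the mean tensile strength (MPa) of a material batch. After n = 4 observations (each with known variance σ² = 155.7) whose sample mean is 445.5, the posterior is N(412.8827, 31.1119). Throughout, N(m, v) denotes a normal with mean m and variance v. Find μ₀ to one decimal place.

With known observation variance, the Normal–Normal posterior has precision τ_n = τ₀ + n/σ² and mean μ_n = (τ₀μ₀ + (n/σ²)x̄)/τ_n.
Here τ₀ = 1/155.0 = 0.006452 and τ_data = 4/155.7 = 0.025690, so τ_n = 0.032142.
Rearranging for μ₀: μ₀ = (μ_n·τ_n − τ_data·x̄)/τ₀ = (412.8827·0.032142 − 0.025690·445.5) / 0.006452 = 1.825981/0.006452 ≈ 283.0.

μ₀ = 283.0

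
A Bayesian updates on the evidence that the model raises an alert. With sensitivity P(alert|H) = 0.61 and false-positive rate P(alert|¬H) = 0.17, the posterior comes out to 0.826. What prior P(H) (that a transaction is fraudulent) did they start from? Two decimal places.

P(H) = 0.57

Bayes' rule in odds form gives O(H|E) = O(H)·[P(E|H)/P(E|¬H)], hence O(H) = O(H|E)/LR.
Posterior odds = 0.826/(1−0.826) = 4.7471. LR = 0.61/0.17 = 3.5882.
Prior odds = 4.7471/3.5882 = 1.3230, so P(H) = 1.3230/(1+1.3230) ≈ 0.57.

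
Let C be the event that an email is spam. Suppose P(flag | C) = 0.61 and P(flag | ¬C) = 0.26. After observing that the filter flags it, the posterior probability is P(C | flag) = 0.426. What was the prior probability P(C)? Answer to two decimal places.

P(C) = 0.24

In odds form, posterior odds = prior odds × likelihood ratio, so prior odds = posterior odds ÷ LR.
Posterior odds = 0.426/(1−0.426) = 0.7422. LR = 0.61/0.26 = 2.3462.
Prior odds = 0.7422/2.3462 = 0.3163, so P(C) = 0.3163/(1+0.3163) ≈ 0.24.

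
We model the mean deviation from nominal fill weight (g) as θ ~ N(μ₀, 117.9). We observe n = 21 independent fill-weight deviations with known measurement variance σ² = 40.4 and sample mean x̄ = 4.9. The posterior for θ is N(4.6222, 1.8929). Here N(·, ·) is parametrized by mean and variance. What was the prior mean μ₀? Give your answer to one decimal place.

The posterior mean is a precision-weighted average: μ_n = (τ₀μ₀ + τ_data·x̄)/(τ₀+τ_data), with τ₀=1/σ₀² and τ_data=n/σ².
Here τ₀ = 1/117.9 = 0.008482 and τ_data = 21/40.4 = 0.519802, so τ_n = 0.528284.
Rearranging for μ₀: μ₀ = (μ_n·τ_n − τ_data·x̄)/τ₀ = (4.6222·0.528284 − 0.519802·4.9) / 0.008482 = -0.105195/0.008482 ≈ -12.4.

μ₀ = -12.4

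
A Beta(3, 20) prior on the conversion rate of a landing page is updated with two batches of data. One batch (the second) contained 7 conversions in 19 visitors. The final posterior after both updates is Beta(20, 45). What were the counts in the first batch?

10 conversions and 13 bounces

Because Beta–binomial updating is additive in the counts, the combined data contributed (α_post−α_prior, β_post−β_prior) successes and failures.
Total across both batches: 20−3=17 conversions, 45−20=25 bounces.
Subtract the second batch: 17−7=10 conversions and 25−12=13 bounces.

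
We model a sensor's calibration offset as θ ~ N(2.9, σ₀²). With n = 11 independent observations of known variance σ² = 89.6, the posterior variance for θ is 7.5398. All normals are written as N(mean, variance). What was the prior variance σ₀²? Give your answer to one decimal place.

For the Normal–Normal model with known σ², precisions add: τ_n = τ₀ + n/σ².
So 1/σ₀² = 1/7.5398 − 11/89.6 = 0.132630 − 0.122768 = 0.009862.
Hence σ₀² = 1/0.009862 ≈ 101.4.

σ₀² = 101.4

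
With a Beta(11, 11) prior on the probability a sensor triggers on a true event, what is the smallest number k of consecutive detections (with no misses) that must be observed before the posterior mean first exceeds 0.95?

k = 199

After k detections and 0 misses the posterior is Beta(11+k, 11), with mean (11+k)/(11+11+k).
Set (11+k)/(22+k) > 0.95 and solve: k > (0.95·22 − 11)/(1 − 0.95) = 198.000.
The smallest integer exceeding 198.000 is 199.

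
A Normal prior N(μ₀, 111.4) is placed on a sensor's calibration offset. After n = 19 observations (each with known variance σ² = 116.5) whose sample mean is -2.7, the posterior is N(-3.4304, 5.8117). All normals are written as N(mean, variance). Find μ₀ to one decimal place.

The posterior mean is a precision-weighted average: μ_n = (τ₀μ₀ + τ_data·x̄)/(τ₀+τ_data), with τ₀=1/σ₀² and τ_data=n/σ².
Here τ₀ = 1/111.4 = 0.008977 and τ_data = 19/116.5 = 0.163090, so τ_n = 0.172067.
Rearranging for μ₀: μ₀ = (μ_n·τ_n − τ_data·x̄)/τ₀ = (-3.4304·0.172067 − 0.163090·-2.7) / 0.008977 = -0.149916/0.008977 ≈ -16.7.

μ₀ = -16.7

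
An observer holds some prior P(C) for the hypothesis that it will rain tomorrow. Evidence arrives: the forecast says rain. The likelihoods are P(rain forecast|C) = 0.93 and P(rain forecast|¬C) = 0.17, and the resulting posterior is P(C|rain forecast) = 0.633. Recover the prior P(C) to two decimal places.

P(C) = 0.24

Bayes' rule in odds form gives O(C|E) = O(C)·[P(E|C)/P(E|¬C)], hence O(C) = O(C|E)/LR.
Posterior odds = 0.633/(1−0.633) = 1.7248. LR = 0.93/0.17 = 5.4706.
Prior odds = 1.7248/5.4706 = 0.3153, so P(C) = 0.3153/(1+0.3153) ≈ 0.24.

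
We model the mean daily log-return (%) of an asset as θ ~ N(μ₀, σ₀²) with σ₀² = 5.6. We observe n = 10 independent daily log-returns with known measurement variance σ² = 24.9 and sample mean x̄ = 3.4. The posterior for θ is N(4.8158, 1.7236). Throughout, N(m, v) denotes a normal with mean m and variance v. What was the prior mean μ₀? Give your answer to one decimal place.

μ₀ = 8.0

The posterior mean is a precision-weighted average: μ_n = (τ₀μ₀ + τ_data·x̄)/(τ₀+τ_data), with τ₀=1/σ₀² and τ_data=n/σ².
Here τ₀ = 1/5.6 = 0.178571 and τ_data = 10/24.9 = 0.401606, so τ_n = 0.580177.
Rearranging for μ₀: μ₀ = (μ_n·τ_n − τ_data·x̄)/τ₀ = (4.8158·0.580177 − 0.401606·3.4) / 0.178571 = 1.428556/0.178571 ≈ 8.0.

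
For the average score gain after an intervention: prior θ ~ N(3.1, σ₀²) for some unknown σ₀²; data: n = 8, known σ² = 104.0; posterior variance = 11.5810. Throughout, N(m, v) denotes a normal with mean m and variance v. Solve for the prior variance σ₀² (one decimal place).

σ₀² = 106.1

Posterior precision equals prior precision plus data precision: 1/σ_n² = 1/σ₀² + n/σ².
So 1/σ₀² = 1/11.5810 − 8/104.0 = 0.086348 − 0.076923 = 0.009425.
Hence σ₀² = 1/0.009425 ≈ 106.1.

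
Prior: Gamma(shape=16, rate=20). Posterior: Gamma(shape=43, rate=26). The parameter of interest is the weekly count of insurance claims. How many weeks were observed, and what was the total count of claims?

A Gamma(α, β) prior (rate parametrization) on a Poisson rate with n observations summing to S gives posterior Gamma(α+S, β+n).
Matching: Σxᵢ = 43 − 16 = 27 and n = 26 − 20 = 6.

n = 6 weeks with total 27 claims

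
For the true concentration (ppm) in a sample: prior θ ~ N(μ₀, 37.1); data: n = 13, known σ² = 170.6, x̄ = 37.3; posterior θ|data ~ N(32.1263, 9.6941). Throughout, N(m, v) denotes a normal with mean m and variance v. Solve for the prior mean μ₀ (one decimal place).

μ₀ = 17.5

The posterior mean is a precision-weighted average: μ_n = (τ₀μ₀ + τ_data·x̄)/(τ₀+τ_data), with τ₀=1/σ₀² and τ_data=n/σ².
Here τ₀ = 1/37.1 = 0.026954 and τ_data = 13/170.6 = 0.076202, so τ_n = 0.103156.
Rearranging for μ₀: μ₀ = (μ_n·τ_n − τ_data·x̄)/τ₀ = (32.1263·0.103156 − 0.076202·37.3) / 0.026954 = 0.471686/0.026954 ≈ 17.5.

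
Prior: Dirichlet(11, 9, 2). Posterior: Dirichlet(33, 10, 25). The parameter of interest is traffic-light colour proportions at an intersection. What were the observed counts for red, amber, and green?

For a Dirichlet(α) prior with multinomial counts c, the posterior is Dirichlet(α + c) componentwise.
Counts are posterior − prior componentwise: 33−11=22, 10−9=1, 25−2=23.

counts (22, 1, 23)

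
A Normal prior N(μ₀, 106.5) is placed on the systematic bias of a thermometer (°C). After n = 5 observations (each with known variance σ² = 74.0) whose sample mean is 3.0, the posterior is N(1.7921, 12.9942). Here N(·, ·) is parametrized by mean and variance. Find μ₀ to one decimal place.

μ₀ = -6.9

With known observation variance, the Normal–Normal posterior has precision τ_n = τ₀ + n/σ² and mean μ_n = (τ₀μ₀ + (n/σ²)x̄)/τ_n.
Here τ₀ = 1/106.5 = 0.009390 and τ_data = 5/74.0 = 0.067568, so τ_n = 0.076958.
Rearranging for μ₀: μ₀ = (μ_n·τ_n − τ_data·x̄)/τ₀ = (1.7921·0.076958 − 0.067568·3.0) / 0.009390 = -0.064788/0.009390 ≈ -6.9.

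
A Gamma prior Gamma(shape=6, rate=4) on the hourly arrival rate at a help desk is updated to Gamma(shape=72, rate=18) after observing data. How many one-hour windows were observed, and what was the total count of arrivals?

Gamma–Poisson conjugacy: posterior shape = α + Σxᵢ, posterior rate = β + n.
Matching: Σxᵢ = 72 − 6 = 66 and n = 18 − 4 = 14.

n = 14 one-hour windows with total 66 arrivals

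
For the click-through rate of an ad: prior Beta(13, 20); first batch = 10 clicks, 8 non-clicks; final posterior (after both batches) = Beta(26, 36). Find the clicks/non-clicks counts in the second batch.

3 clicks and 8 non-clicks

Sequential conjugate updates are equivalent to a single update on the pooled data, so total successes = posterior α − prior α and total failures = posterior β − prior β.
Total across both batches: 26−13=13 clicks, 36−20=16 non-clicks.
Subtract the first batch: 13−10=3 clicks and 16−8=8 non-clicks.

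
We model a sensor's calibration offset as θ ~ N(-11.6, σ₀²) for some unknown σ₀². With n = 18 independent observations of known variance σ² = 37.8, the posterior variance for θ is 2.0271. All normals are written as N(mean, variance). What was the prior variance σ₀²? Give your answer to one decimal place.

σ₀² = 58.4

Posterior precision equals prior precision plus data precision: 1/σ_n² = 1/σ₀² + n/σ².
So 1/σ₀² = 1/2.0271 − 18/37.8 = 0.493316 − 0.476190 = 0.017126.
Hence σ₀² = 1/0.017126 ≈ 58.4.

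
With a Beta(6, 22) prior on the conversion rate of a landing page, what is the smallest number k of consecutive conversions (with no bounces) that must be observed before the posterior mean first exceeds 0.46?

After k conversions and 0 bounces the posterior is Beta(6+k, 22), with mean (6+k)/(6+22+k).
Set (6+k)/(28+k) > 0.46 and solve: k > (0.46·28 − 6)/(1 − 0.46) = 12.741.
The smallest integer exceeding 12.741 is 13.

k = 13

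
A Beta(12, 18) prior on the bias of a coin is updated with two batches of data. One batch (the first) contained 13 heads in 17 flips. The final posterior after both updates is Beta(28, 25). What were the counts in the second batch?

Because Beta–binomial updating is additive in the counts, the combined data contributed (α_post−α_prior, β_post−β_prior) successes and failures.
Total across both batches: 28−12=16 heads, 25−18=7 tails.
Subtract the first batch: 16−13=3 heads and 7−4=3 tails.

3 heads and 3 tails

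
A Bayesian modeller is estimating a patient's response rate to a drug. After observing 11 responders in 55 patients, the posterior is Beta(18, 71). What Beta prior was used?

Beta is conjugate to the binomial likelihood: posterior = Beta(a+s, b+f).
So a = 18 − 11 = 7 and b = 71 − 44 = 27.

Beta(7, 27)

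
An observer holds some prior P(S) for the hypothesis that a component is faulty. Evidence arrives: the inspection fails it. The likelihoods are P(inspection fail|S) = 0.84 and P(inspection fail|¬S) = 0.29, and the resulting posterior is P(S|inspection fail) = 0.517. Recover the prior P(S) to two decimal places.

Bayes' rule in odds form gives O(S|E) = O(S)·[P(E|S)/P(E|¬S)], hence O(S) = O(S|E)/LR.
Posterior odds = 0.517/(1−0.517) = 1.0704. LR = 0.84/0.29 = 2.8966.
Prior odds = 1.0704/2.8966 = 0.3695, so P(S) = 0.3695/(1+0.3695) ≈ 0.27.

P(S) = 0.27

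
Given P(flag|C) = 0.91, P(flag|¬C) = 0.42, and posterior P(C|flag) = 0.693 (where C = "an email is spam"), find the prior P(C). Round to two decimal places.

In odds form, posterior odds = prior odds × likelihood ratio, so prior odds = posterior odds ÷ LR.
Posterior odds = 0.693/(1−0.693) = 2.2573. LR = 0.91/0.42 = 2.1667.
Prior odds = 2.2573/2.1667 = 1.0418, so P(C) = 1.0418/(1+1.0418) ≈ 0.51.

P(C) = 0.51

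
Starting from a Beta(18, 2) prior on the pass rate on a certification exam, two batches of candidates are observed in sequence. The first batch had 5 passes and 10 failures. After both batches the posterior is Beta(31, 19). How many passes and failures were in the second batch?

8 passes and 7 failures

Because Beta–binomial updating is additive in the counts, the combined data contributed (α_post−α_prior, β_post−β_prior) successes and failures.
Total across both batches: 31−18=13 passes, 19−2=17 failures.
Subtract the first batch: 13−5=8 passes and 17−10=7 failures.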